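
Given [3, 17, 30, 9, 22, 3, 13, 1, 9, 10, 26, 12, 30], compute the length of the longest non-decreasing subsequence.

Scanning left to right, the best length ending at each element is: 3→1, 17→2, 30→3, 9→2, 22→3, 3→2, 13→3, 1→1, 9→3, 10→4, 26→5, 12→5, 30→6.
So the longest non-decreasing subsequence has length 6, e.g. 3, 9, 9, 10, 26, 30.

6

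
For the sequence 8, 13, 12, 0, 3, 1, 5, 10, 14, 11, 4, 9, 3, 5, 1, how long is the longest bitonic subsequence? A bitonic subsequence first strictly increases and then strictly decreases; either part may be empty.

Let inc[i] be the LIS ending at i and dec[i] the longest strictly decreasing subsequence starting at i. inc = [1, 2, 2, 1, 2, 2, 3, 4, 5, 5, 3, 4, 3, 4, 2], dec = [5, 6, 5, 1, 2, 1, 4, 4, 5, 4, 3, 3, 2, 2, 1].
max_i inc[i]+dec[i]−1 = 9, with one witness 0, 3, 5, 10, 14, 11, 9, 5, 1.

9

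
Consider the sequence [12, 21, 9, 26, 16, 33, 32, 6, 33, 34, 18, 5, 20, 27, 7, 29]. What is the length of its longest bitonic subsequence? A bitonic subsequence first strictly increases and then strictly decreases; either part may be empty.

8

Let inc[i] be the LIS ending at i and dec[i] the longest strictly decreasing subsequence starting at i. inc = [1, 2, 1, 3, 2, 4, 4, 1, 5, 6, 3, 1, 4, 5, 2, 6], dec = [4, 4, 3, 4, 3, 4, 3, 2, 3, 3, 2, 1, 2, 2, 1, 1].
max_i inc[i]+dec[i]−1 = 8, with one witness 12, 21, 26, 32, 33, 34, 27, 7.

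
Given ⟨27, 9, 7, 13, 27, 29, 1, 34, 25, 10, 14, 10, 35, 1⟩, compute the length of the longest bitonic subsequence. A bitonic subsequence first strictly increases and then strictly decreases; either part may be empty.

9

One longest bitonic subsequence is 9, 13, 27, 29, 34, 25, 14, 10, 1 (positions 2,4,5,6,8,9,11,12,14): it rises to 34 then falls. Length 9 is optimal.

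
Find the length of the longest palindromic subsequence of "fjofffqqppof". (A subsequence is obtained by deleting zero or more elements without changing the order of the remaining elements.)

Using dp[i][j] = 2 + dp[i+1][j−1] if the ends match, else max(dp[i+1][j], dp[i][j−1]):
dp[1][12] = 7. A witness is fofffof at positions 1,3,4,5,6,11,12.

7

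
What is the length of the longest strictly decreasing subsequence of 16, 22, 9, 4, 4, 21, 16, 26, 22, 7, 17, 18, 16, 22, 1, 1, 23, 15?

Let dp[i] be the longest decreasing subsequence ending at position i. Then dp = [1, 1, 2, 3, 3, 2, 3, 1, 2, 4, 3, 3, 4, 2, 5, 5, 2, 5].
The maximum is 5; one witness is 22, 21, 16, 7, 1 at positions 2,6,7,10,15.

5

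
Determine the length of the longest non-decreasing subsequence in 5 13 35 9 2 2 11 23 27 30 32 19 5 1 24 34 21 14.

8

Let dp[i] be the longest non-decreasing subsequence ending at position i. Then dp = [1, 2, 3, 2, 1, 2, 3, 4, 5, 6, 7, 4, 3, 1, 5, 8, 5, 4].
The maximum is 8; one witness is 5, 9, 11, 23, 27, 30, 32, 34 at positions 1,4,7,8,9,10,11,16.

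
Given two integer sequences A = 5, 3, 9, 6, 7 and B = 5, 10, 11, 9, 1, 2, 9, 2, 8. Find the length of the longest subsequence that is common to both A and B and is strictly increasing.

A longest common strictly increasing subsequence is 5, 9 (length 2); it appears in order in both A and B, and no longer such subsequence exists.

2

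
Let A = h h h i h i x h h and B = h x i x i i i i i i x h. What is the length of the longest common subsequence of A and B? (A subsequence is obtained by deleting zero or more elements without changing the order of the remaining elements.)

5

A longest common subsequence is hiixh (length 5); the LCS DP confirms no longer common subsequence exists.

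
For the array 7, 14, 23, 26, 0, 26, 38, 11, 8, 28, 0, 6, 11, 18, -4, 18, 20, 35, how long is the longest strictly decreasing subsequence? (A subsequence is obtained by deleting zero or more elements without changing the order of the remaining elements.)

One longest decreasing subsequence is 14, 11, 8, 0, -4 (positions 2,8,9,11,15), of length 5; no longer one exists.

5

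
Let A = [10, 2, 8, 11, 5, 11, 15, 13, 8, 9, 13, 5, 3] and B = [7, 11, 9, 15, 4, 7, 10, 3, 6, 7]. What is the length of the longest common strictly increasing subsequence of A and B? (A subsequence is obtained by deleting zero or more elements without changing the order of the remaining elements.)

2

A longest common strictly increasing subsequence is 11, 15 (length 2); it appears in order in both A and B, and no longer such subsequence exists.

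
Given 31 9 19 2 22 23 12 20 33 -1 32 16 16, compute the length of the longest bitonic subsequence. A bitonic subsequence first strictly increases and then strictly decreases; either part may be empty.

7

Let inc[i] be the LIS ending at i and dec[i] the longest strictly decreasing subsequence starting at i. inc = [1, 1, 2, 1, 3, 4, 2, 3, 5, 1, 5, 3, 3], dec = [4, 3, 3, 2, 3, 3, 2, 2, 3, 1, 2, 1, 1].
max_i inc[i]+dec[i]−1 = 7, with one witness 9, 19, 22, 23, 33, 32, 16.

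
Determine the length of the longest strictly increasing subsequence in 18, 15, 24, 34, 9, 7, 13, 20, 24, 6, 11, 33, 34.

One longest increasing subsequence is 9, 13, 20, 24, 33, 34 (positions 5,7,8,9,12,13), of length 6; no longer one exists.

6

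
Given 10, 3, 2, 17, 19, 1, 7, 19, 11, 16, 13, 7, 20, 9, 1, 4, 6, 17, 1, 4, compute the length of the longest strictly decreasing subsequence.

Let dp[i] be the longest decreasing subsequence ending at position i. Then dp = [1, 2, 3, 1, 1, 4, 2, 1, 2, 2, 3, 4, 1, 4, 5, 5, 5, 2, 6, 6].
The maximum is 6; one witness is 17, 16, 13, 7, 4, 1 at positions 4,10,11,12,16,19.

6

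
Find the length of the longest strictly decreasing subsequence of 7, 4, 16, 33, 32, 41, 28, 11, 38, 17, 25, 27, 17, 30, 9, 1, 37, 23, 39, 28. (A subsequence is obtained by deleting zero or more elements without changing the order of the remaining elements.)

One longest decreasing subsequence is 33, 32, 28, 25, 17, 9, 1 (positions 4,5,7,11,13,15,16), of length 7; no longer one exists.

7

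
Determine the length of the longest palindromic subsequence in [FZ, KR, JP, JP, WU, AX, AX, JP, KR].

One longest palindromic subsequence is KR JP AX AX JP KR (positions 2,3,6,7,8,9); it reads the same forward and backward, and the interval DP gives dp[1][9] = 6.

6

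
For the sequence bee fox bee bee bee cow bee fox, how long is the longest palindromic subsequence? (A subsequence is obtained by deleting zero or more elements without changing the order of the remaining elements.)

Using dp[i][j] = 2 + dp[i+1][j−1] if the ends match, else max(dp[i+1][j], dp[i][j−1]):
dp[1][8] = 6. A witness is fox bee bee bee bee fox at positions 2,3,4,5,7,8.

6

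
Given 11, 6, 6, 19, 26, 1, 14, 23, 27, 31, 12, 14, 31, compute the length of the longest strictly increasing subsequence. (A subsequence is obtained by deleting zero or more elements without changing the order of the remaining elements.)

5

One longest increasing subsequence is 11, 19, 26, 27, 31 (positions 1,4,5,9,10), of length 5; no longer one exists.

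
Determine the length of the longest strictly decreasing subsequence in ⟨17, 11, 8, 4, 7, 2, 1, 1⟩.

6

Scanning left to right, the best length ending at each element is: 17→1, 11→2, 8→3, 4→4, 7→4, 2→5, 1→6, 1→6.
So the longest decreasing subsequence has length 6, e.g. 17, 11, 8, 4, 2, 1.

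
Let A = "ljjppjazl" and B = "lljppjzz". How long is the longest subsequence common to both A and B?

A longest common subsequence is ljppjz (length 6); the LCS DP confirms no longer common subsequence exists.

6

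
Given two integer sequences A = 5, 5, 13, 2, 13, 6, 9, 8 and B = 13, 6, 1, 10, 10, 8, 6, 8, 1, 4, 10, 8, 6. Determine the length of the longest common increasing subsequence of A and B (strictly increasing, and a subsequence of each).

2

For each value that appears in both, track the longest common increasing run ending there.
The best achievable length is 2; one witness is 6, 8 (A-positions 6,8, B-positions 2,6).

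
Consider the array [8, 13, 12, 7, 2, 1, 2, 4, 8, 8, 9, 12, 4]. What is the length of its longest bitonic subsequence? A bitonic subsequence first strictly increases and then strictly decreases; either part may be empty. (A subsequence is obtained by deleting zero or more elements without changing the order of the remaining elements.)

7

Let inc[i] be the LIS ending at i and dec[i] the longest strictly decreasing subsequence starting at i. inc = [1, 2, 2, 1, 1, 1, 2, 3, 4, 4, 5, 6, 3], dec = [4, 5, 4, 3, 2, 1, 1, 1, 2, 2, 2, 2, 1].
max_i inc[i]+dec[i]−1 = 7, with one witness 1, 2, 4, 8, 9, 12, 4.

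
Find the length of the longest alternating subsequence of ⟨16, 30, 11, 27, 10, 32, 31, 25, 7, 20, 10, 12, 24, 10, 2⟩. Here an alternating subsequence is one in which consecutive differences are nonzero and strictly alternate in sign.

A longest alternating subsequence is 16, 30, 11, 27, 10, 32, 7, 20, 10, 12, 10 (positions 1,2,3,4,5,6,9,10,11,12,14); its 10 consecutive differences strictly alternate in sign, and length 11 is optimal.

11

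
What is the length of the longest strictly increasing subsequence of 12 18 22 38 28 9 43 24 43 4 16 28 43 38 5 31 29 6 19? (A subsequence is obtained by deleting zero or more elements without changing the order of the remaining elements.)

6

Let dp[i] be the longest increasing subsequence ending at position i. Then dp = [1, 2, 3, 4, 4, 1, 5, 4, 5, 1, 2, 5, 6, 6, 2, 6, 6, 3, 4].
The maximum is 6; one witness is 12, 18, 22, 24, 28, 43 at positions 1,2,3,8,12,13.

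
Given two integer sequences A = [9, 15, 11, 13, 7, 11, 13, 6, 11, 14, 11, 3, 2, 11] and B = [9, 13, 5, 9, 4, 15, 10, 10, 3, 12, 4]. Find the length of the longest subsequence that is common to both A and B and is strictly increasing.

A longest common strictly increasing subsequence is 9, 13 (length 2); it appears in order in both A and B, and no longer such subsequence exists.

2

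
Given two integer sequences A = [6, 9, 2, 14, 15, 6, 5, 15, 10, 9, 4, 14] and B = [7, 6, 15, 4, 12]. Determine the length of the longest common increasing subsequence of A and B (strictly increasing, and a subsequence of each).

2

A longest common strictly increasing subsequence is 6, 15 (length 2); it appears in order in both A and B, and no longer such subsequence exists.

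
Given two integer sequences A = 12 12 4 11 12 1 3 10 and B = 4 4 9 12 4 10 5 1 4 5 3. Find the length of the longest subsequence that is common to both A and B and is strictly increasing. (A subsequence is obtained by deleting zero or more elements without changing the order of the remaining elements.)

For each value that appears in both, track the longest common increasing run ending there.
The best achievable length is 2; one witness is 4, 12 (A-positions 3,5, B-positions 1,4).

2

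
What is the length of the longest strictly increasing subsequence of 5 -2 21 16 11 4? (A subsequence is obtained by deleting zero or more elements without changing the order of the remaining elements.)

2

Let dp[i] be the longest increasing subsequence ending at position i. Then dp = [1, 1, 2, 2, 2, 2].
The maximum is 2; one witness is 5, 21 at positions 1,3.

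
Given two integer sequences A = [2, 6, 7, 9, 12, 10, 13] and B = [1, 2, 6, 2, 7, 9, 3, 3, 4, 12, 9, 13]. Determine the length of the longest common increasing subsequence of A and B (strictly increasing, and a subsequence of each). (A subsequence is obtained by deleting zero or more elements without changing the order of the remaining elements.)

6

For each value that appears in both, track the longest common increasing run ending there.
The best achievable length is 6; one witness is 2, 6, 7, 9, 12, 13 (A-positions 1,2,3,4,5,7, B-positions 2,3,5,6,10,12).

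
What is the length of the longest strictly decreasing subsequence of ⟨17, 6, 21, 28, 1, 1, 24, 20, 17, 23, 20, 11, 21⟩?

5

One longest decreasing subsequence is 28, 24, 20, 17, 11 (positions 4,7,8,9,12), of length 5; no longer one exists.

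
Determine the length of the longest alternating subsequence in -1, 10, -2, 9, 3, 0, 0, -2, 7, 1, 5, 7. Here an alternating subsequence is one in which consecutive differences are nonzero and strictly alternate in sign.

Track the best alternating length ending on an up-step vs a down-step at each position: up/down = 1/1, 2/1, 1/3, 4/3, 4/5, 4/5, 4/5, 1/5, 6/5, 6/7, 8/7, 8/5.
The maximum over both is 8; one such subsequence is -1, 10, -2, 9, 3, 7, 1, 5.

8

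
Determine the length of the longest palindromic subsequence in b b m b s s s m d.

One longest palindromic subsequence is msssm (positions 3,5,6,7,8); it reads the same forward and backward, and the interval DP gives dp[1][9] = 5.

5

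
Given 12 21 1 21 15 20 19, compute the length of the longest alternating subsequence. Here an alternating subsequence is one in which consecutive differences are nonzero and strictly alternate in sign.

A longest alternating subsequence is 12, 21, 1, 21, 15, 20, 19 (positions 1,2,3,4,5,6,7); its 6 consecutive differences strictly alternate in sign, and length 7 is optimal.

7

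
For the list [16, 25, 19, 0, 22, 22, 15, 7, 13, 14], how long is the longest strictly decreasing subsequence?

4

Let dp[i] be the longest decreasing subsequence ending at position i. Then dp = [1, 1, 2, 3, 2, 2, 3, 4, 4, 4].
The maximum is 4; one witness is 25, 19, 15, 7 at positions 2,3,7,8.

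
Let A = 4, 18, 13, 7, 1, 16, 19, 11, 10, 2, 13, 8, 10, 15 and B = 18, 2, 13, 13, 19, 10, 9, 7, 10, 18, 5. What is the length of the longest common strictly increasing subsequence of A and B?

2

For each value that appears in both, track the longest common increasing run ending there.
The best achievable length is 2; one witness is 2, 13 (A-positions 10,11, B-positions 2,3).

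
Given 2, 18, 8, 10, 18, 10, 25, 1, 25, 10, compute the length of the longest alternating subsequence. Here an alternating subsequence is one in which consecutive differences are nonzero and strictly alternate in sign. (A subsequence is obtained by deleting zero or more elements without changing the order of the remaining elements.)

Track the best alternating length ending on an up-step vs a down-step at each position: up/down = 1/1, 2/1, 2/3, 4/3, 4/1, 4/5, 6/1, 1/7, 8/1, 8/9.
The maximum over both is 9; one such subsequence is 2, 18, 8, 18, 10, 25, 1, 25, 10.

9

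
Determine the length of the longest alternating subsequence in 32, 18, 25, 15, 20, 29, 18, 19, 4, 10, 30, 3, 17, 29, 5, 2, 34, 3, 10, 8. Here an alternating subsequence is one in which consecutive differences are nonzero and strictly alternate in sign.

Track the best alternating length ending on an up-step vs a down-step at each position: up/down = 1/1, 1/2, 3/2, 1/4, 5/4, 5/2, 5/6, 7/6, 1/8, 9/8, 9/2, 1/10, 11/10, 11/10, 11/12, 1/12, 13/1, 13/14, 15/14, 15/16.
The maximum over both is 16; one such subsequence is 32, 18, 25, 15, 20, 18, 19, 4, 10, 3, 17, 5, 34, 3, 10, 8.

16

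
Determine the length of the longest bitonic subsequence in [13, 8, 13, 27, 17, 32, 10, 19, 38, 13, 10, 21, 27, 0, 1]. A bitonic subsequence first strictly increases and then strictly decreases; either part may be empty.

8

One longest bitonic subsequence is 8, 13, 27, 32, 19, 13, 10, 1 (positions 2,3,4,6,8,10,11,15): it rises to 32 then falls. Length 8 is optimal.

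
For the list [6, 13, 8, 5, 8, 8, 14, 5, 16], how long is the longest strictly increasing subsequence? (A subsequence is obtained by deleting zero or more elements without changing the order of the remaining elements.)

4

Scanning left to right, the best length ending at each element is: 6→1, 13→2, 8→2, 5→1, 8→2, 8→2, 14→3, 5→1, 16→4.
So the longest increasing subsequence has length 4, e.g. 6, 13, 14, 16.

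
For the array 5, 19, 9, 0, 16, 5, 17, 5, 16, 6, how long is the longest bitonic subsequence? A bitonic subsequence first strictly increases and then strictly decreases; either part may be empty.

6

Let inc[i] be the LIS ending at i and dec[i] the longest strictly decreasing subsequence starting at i. inc = [1, 2, 2, 1, 3, 2, 4, 2, 3, 3], dec = [2, 4, 2, 1, 2, 1, 3, 1, 2, 1].
max_i inc[i]+dec[i]−1 = 6, with one witness 5, 9, 16, 17, 16, 6.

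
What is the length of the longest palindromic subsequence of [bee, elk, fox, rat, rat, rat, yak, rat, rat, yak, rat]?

Using dp[i][j] = 2 + dp[i+1][j−1] if the ends match, else max(dp[i+1][j], dp[i][j−1]):
dp[1][11] = 7. A witness is rat rat rat yak rat rat rat at positions 4,5,6,7,8,9,11.

7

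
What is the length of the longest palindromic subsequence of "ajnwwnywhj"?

6

One longest palindromic subsequence is jnwwnj (positions 2,3,4,5,6,10); it reads the same forward and backward, and the interval DP gives dp[1][10] = 6.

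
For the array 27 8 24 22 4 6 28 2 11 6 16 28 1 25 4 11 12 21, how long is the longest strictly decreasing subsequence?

Scanning left to right, the best length ending at each element is: 27→1, 8→2, 24→2, 22→3, 4→4, 6→4, 28→1, 2→5, 11→4, 6→5, 16→4, 28→1, 1→6, 25→2, 4→6, 11→5, 12→5, 21→4.
So the longest decreasing subsequence has length 6, e.g. 27, 24, 22, 4, 2, 1.

6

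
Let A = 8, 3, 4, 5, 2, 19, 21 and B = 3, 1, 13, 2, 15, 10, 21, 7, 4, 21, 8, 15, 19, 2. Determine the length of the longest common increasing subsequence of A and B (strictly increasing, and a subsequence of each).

A longest common strictly increasing subsequence is 3, 4, 21 (length 3); it appears in order in both A and B, and no longer such subsequence exists.

3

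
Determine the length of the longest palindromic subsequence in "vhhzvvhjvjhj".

Using dp[i][j] = 2 + dp[i+1][j−1] if the ends match, else max(dp[i+1][j], dp[i][j−1]):
dp[1][12] = 6. A witness is hhvvhh at positions 2,3,5,6,7,11.

6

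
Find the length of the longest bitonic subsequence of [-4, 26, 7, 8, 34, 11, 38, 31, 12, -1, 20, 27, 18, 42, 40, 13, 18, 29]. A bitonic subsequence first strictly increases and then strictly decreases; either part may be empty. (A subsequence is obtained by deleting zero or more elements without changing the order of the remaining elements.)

Let inc[i] be the LIS ending at i and dec[i] the longest strictly decreasing subsequence starting at i. inc = [1, 2, 2, 3, 4, 4, 5, 5, 5, 2, 6, 7, 6, 8, 8, 6, 7, 8], dec = [1, 4, 2, 2, 5, 2, 5, 4, 2, 1, 3, 3, 2, 3, 2, 1, 1, 1].
max_i inc[i]+dec[i]−1 = 10, with one witness -4, 7, 8, 11, 12, 20, 27, 42, 40, 29.

10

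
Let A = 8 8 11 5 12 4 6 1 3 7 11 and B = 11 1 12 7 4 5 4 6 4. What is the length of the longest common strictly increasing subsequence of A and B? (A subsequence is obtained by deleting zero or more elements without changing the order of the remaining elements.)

A longest common strictly increasing subsequence is 11, 12 (length 2); it appears in order in both A and B, and no longer such subsequence exists.

2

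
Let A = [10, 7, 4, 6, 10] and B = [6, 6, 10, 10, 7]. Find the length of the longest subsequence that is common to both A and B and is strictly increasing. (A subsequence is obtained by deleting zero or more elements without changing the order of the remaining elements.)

For each value that appears in both, track the longest common increasing run ending there.
The best achievable length is 2; one witness is 6, 10 (A-positions 4,5, B-positions 1,3).

2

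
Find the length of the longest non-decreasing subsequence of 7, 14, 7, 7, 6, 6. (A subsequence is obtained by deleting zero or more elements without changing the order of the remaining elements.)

Let dp[i] be the longest non-decreasing subsequence ending at position i. Then dp = [1, 2, 2, 3, 1, 2].
The maximum is 3; one witness is 7, 7, 7 at positions 1,3,4.

3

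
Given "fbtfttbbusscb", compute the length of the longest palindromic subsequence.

5

Using dp[i][j] = 2 + dp[i+1][j−1] if the ends match, else max(dp[i+1][j], dp[i][j−1]):
dp[1][13] = 5. A witness is btttb at positions 2,3,5,6,13.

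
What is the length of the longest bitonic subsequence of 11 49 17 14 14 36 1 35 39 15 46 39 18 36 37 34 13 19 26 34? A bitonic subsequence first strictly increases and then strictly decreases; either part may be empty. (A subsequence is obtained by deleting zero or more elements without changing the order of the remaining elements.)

One longest bitonic subsequence is 11, 17, 36, 39, 46, 39, 37, 34, 26 (positions 1,3,6,9,11,12,15,16,19): it rises to 46 then falls. Length 9 is optimal.

9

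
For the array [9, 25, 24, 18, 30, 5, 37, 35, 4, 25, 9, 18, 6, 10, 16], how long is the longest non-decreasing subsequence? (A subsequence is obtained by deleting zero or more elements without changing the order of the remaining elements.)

One longest non-decreasing subsequence is 9, 25, 30, 37 (positions 1,2,5,7), of length 4; no longer one exists.

4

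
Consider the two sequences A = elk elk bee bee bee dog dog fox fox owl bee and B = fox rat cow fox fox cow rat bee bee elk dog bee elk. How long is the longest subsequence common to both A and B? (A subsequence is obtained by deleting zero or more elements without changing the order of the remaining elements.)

A longest common subsequence is bee, bee, dog, bee (length 4); the LCS DP confirms no longer common subsequence exists.

4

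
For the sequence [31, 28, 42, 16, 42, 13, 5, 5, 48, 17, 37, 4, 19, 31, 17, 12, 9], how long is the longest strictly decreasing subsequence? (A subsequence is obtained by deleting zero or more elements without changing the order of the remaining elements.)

One longest decreasing subsequence is 31, 28, 16, 13, 5, 4 (positions 1,2,4,6,7,12), of length 6; no longer one exists.

6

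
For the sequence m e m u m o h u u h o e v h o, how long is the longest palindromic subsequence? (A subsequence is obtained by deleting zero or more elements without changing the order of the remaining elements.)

Using dp[i][j] = 2 + dp[i+1][j−1] if the ends match, else max(dp[i+1][j], dp[i][j−1]):
dp[1][15] = 8. A witness is eohuuhoe at positions 2,6,7,8,9,10,11,12.

8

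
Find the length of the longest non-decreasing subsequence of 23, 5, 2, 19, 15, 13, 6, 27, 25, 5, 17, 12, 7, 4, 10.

One longest non-decreasing subsequence is 5, 6, 7, 10 (positions 2,7,13,15), of length 4; no longer one exists.

4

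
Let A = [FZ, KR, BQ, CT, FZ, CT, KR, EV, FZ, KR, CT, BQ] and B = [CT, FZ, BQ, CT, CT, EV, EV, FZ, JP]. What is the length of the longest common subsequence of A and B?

Backtracking the LCS table gives one alignment: FZ (A1,B2) → BQ (A3,B3) → CT (A4,B4) → CT (A6,B5) → EV (A8,B7) → FZ (A9,B8).
So the longest common subsequence has length 6.

6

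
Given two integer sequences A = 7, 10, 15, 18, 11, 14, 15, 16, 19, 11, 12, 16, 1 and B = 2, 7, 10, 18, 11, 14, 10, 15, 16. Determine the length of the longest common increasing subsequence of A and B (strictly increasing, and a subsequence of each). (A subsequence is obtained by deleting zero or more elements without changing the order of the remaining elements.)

A longest common strictly increasing subsequence is 7, 10, 11, 14, 15, 16 (length 6); it appears in order in both A and B, and no longer such subsequence exists.

6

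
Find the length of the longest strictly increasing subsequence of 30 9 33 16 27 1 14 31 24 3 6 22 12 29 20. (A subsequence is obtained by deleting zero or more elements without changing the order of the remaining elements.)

One longest increasing subsequence is 1, 3, 6, 22, 29 (positions 6,10,11,12,14), of length 5; no longer one exists.

5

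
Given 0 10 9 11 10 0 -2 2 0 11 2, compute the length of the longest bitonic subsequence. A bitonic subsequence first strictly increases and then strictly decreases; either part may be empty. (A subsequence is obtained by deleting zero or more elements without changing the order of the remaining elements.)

Let inc[i] be the LIS ending at i and dec[i] the longest strictly decreasing subsequence starting at i. inc = [1, 2, 2, 3, 3, 1, 1, 2, 2, 4, 3], dec = [2, 4, 3, 4, 3, 2, 1, 2, 1, 2, 1].
max_i inc[i]+dec[i]−1 = 6, with one witness 0, 10, 11, 10, 2, 0.

6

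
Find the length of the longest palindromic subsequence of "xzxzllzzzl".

6

One longest palindromic subsequence is zzllzz (positions 2,4,5,6,8,9); it reads the same forward and backward, and the interval DP gives dp[1][10] = 6.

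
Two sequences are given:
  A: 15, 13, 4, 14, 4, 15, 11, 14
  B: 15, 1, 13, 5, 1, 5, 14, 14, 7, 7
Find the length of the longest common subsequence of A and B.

4

A longest common subsequence is 15, 13, 14, 14 (length 4); the LCS DP confirms no longer common subsequence exists.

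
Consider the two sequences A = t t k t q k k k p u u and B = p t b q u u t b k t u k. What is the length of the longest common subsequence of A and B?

5

A longest common subsequence is ttktk (length 5); the LCS DP confirms no longer common subsequence exists.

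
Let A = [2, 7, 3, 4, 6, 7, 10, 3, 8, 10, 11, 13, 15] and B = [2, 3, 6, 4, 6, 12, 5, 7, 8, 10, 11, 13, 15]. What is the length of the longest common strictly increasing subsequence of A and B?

For each value that appears in both, track the longest common increasing run ending there.
The best achievable length is 10; one witness is 2, 3, 4, 6, 7, 8, 10, 11, 13, 15 (A-positions 1,3,4,5,6,9,10,11,12,13, B-positions 1,2,4,5,8,9,10,11,12,13).

10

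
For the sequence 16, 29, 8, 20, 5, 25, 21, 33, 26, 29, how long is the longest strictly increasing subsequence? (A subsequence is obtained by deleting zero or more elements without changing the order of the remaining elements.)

5

Let dp[i] be the longest increasing subsequence ending at position i. Then dp = [1, 2, 1, 2, 1, 3, 3, 4, 4, 5].
The maximum is 5; one witness is 16, 20, 25, 26, 29 at positions 1,4,6,9,10.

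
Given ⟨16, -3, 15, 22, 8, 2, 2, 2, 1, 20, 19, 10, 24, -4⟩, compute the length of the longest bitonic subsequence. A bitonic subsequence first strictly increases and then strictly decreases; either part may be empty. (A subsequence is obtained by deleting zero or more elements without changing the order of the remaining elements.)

7

One longest bitonic subsequence is -3, 15, 22, 20, 19, 10, -4 (positions 2,3,4,10,11,12,14): it rises to 22 then falls. Length 7 is optimal.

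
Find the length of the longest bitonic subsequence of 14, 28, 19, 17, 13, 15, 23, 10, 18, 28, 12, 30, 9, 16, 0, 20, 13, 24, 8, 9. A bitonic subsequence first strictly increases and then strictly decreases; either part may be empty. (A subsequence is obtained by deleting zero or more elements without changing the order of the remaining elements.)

Let inc[i] be the LIS ending at i and dec[i] the longest strictly decreasing subsequence starting at i. inc = [1, 2, 2, 2, 1, 2, 3, 1, 3, 4, 2, 5, 1, 3, 1, 4, 3, 5, 2, 3], dec = [5, 7, 6, 5, 4, 4, 5, 3, 4, 4, 3, 4, 2, 3, 1, 3, 2, 2, 1, 1].
max_i inc[i]+dec[i]−1 = 8, with one witness 14, 28, 19, 17, 15, 12, 9, 8.

8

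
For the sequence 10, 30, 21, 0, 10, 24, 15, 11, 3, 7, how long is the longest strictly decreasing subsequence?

5

Let dp[i] be the longest decreasing subsequence ending at position i. Then dp = [1, 1, 2, 3, 3, 2, 3, 4, 5, 5].
The maximum is 5; one witness is 30, 21, 15, 11, 3 at positions 2,3,7,8,9.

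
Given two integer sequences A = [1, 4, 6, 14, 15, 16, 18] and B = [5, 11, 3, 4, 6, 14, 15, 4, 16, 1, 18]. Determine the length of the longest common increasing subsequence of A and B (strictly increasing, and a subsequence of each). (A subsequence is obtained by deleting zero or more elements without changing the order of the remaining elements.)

6

For each value that appears in both, track the longest common increasing run ending there.
The best achievable length is 6; one witness is 4, 6, 14, 15, 16, 18 (A-positions 2,3,4,5,6,7, B-positions 4,5,6,7,9,11).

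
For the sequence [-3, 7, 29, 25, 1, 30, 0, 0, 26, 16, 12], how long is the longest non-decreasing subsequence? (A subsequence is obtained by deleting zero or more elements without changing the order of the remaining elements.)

4

Let dp[i] be the longest non-decreasing subsequence ending at position i. Then dp = [1, 2, 3, 3, 2, 4, 2, 3, 4, 4, 4].
The maximum is 4; one witness is -3, 7, 29, 30 at positions 1,2,3,6.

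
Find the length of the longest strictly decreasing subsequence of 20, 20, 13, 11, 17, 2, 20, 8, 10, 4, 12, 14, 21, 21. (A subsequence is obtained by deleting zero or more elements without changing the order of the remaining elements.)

One longest decreasing subsequence is 20, 13, 11, 8, 4 (positions 1,3,4,8,10), of length 5; no longer one exists.

5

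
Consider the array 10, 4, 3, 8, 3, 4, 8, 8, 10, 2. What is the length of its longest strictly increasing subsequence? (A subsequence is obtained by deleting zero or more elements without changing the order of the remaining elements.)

Let dp[i] be the longest increasing subsequence ending at position i. Then dp = [1, 1, 1, 2, 1, 2, 3, 3, 4, 1].
The maximum is 4; one witness is 3, 4, 8, 10 at positions 3,6,7,9.

4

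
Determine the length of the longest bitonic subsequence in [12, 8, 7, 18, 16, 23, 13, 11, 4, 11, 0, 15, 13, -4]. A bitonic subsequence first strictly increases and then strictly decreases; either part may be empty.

One longest bitonic subsequence is 12, 18, 16, 13, 11, 4, 0, -4 (positions 1,4,5,7,8,9,11,14): it rises to 18 then falls. Length 8 is optimal.

8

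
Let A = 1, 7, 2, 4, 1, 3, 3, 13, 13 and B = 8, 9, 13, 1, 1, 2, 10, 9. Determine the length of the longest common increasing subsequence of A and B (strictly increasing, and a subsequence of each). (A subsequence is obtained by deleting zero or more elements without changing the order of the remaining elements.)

2

For each value that appears in both, track the longest common increasing run ending there.
The best achievable length is 2; one witness is 1, 2 (A-positions 1,3, B-positions 4,6).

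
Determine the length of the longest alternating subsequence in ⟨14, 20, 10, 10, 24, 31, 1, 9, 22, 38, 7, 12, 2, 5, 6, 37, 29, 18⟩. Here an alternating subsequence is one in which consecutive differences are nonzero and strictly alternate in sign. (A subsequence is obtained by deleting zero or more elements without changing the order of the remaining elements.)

11

A longest alternating subsequence is 14, 20, 10, 24, 1, 9, 7, 12, 2, 37, 29 (positions 1,2,3,5,7,8,11,12,13,16,17); its 10 consecutive differences strictly alternate in sign, and length 11 is optimal.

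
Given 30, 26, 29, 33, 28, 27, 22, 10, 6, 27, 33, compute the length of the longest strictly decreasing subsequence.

Scanning left to right, the best length ending at each element is: 30→1, 26→2, 29→2, 33→1, 28→3, 27→4, 22→5, 10→6, 6→7, 27→4, 33→1.
So the longest decreasing subsequence has length 7, e.g. 30, 29, 28, 27, 22, 10, 6.

7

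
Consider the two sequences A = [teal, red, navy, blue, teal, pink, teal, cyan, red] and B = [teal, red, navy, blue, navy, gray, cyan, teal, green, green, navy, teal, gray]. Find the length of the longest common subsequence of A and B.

A longest common subsequence is teal, red, navy, blue, teal, teal (length 6); the LCS DP confirms no longer common subsequence exists.

6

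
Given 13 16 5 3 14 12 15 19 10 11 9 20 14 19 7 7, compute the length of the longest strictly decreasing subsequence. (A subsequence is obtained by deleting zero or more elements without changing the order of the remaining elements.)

Let dp[i] be the longest decreasing subsequence ending at position i. Then dp = [1, 1, 2, 3, 2, 3, 2, 1, 4, 4, 5, 1, 3, 2, 6, 6].
The maximum is 6; one witness is 16, 14, 12, 10, 9, 7 at positions 2,5,6,9,11,15.

6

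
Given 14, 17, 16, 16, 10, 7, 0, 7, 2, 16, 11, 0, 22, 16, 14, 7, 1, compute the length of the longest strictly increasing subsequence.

4

Scanning left to right, the best length ending at each element is: 14→1, 17→2, 16→2, 16→2, 10→1, 7→1, 0→1, 7→2, 2→2, 16→3, 11→3, 0→1, 22→4, 16→4, 14→4, 7→3, 1→2.
So the longest increasing subsequence has length 4, e.g. 0, 7, 16, 22.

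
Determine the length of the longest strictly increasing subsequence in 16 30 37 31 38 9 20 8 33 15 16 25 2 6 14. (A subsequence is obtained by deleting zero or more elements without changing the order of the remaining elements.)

Let dp[i] be the longest increasing subsequence ending at position i. Then dp = [1, 2, 3, 3, 4, 1, 2, 1, 4, 2, 3, 4, 1, 2, 3].
The maximum is 4; one witness is 16, 30, 37, 38 at positions 1,2,3,5.

4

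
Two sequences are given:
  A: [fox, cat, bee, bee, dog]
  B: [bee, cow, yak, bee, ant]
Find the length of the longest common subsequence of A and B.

2

A longest common subsequence is bee, bee (length 2); the LCS DP confirms no longer common subsequence exists.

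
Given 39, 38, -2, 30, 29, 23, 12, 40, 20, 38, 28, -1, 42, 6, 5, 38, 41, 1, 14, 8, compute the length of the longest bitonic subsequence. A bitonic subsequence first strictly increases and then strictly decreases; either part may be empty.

Let inc[i] be the LIS ending at i and dec[i] the longest strictly decreasing subsequence starting at i. inc = [1, 1, 1, 2, 2, 2, 2, 3, 3, 4, 4, 2, 5, 3, 3, 5, 6, 3, 4, 4], dec = [9, 8, 1, 7, 6, 5, 4, 6, 4, 5, 4, 1, 4, 3, 2, 3, 3, 1, 2, 1].
max_i inc[i]+dec[i]−1 = 9, with one witness 39, 38, 30, 29, 23, 20, 6, 5, 1.

9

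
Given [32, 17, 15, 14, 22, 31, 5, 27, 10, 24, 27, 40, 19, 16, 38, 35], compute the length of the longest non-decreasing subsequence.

5

One longest non-decreasing subsequence is 17, 22, 27, 27, 40 (positions 2,5,8,11,12), of length 5; no longer one exists.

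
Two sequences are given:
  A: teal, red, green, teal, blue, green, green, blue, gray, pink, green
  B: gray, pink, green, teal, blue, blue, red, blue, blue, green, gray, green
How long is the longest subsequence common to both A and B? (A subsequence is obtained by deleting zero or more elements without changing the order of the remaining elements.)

A longest common subsequence is teal, red, blue, green, gray, green (length 6); the LCS DP confirms no longer common subsequence exists.

6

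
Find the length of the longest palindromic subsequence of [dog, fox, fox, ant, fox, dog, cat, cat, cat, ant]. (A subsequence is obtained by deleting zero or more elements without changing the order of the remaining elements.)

5

One longest palindromic subsequence is ant cat cat cat ant (positions 4,7,8,9,10); it reads the same forward and backward, and the interval DP gives dp[1][10] = 5.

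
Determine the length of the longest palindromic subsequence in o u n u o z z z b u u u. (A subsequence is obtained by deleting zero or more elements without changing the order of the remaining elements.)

One longest palindromic subsequence is uuzzzuu (positions 2,4,6,7,8,11,12); it reads the same forward and backward, and the interval DP gives dp[1][12] = 7.

7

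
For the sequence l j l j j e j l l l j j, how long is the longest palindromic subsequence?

7

Using dp[i][j] = 2 + dp[i+1][j−1] if the ends match, else max(dp[i+1][j], dp[i][j−1]):
dp[1][12] = 7. A witness is jjllljj at positions 2,4,8,9,10,11,12.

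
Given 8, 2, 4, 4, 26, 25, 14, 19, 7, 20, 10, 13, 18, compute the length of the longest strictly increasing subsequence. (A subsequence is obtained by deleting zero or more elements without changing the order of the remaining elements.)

Let dp[i] be the longest increasing subsequence ending at position i. Then dp = [1, 1, 2, 2, 3, 3, 3, 4, 3, 5, 4, 5, 6].
The maximum is 6; one witness is 2, 4, 7, 10, 13, 18 at positions 2,3,9,11,12,13.

6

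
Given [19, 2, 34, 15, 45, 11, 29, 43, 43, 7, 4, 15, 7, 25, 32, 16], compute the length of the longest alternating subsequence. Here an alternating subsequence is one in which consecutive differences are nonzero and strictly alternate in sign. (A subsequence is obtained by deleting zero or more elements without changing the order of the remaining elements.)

A longest alternating subsequence is 19, 2, 34, 15, 45, 11, 29, 7, 15, 7, 25, 16 (positions 1,2,3,4,5,6,7,10,12,13,14,16); its 11 consecutive differences strictly alternate in sign, and length 12 is optimal.

12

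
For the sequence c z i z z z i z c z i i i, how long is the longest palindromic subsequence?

9

One longest palindromic subsequence is czizzzizc (positions 1,2,3,4,5,6,7,8,9); it reads the same forward and backward, and the interval DP gives dp[1][13] = 9.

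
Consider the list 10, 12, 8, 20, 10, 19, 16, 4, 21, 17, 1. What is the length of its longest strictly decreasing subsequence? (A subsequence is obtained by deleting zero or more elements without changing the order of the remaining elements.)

One longest decreasing subsequence is 20, 19, 16, 4, 1 (positions 4,6,7,8,11), of length 5; no longer one exists.

5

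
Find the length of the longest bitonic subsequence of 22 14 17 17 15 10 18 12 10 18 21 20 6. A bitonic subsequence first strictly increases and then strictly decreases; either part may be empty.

6

Let inc[i] be the LIS ending at i and dec[i] the longest strictly decreasing subsequence starting at i. inc = [1, 1, 2, 2, 2, 1, 3, 2, 1, 3, 4, 4, 1], dec = [6, 4, 5, 5, 4, 2, 4, 3, 2, 2, 3, 2, 1].
max_i inc[i]+dec[i]−1 = 6, with one witness 22, 17, 15, 12, 10, 6.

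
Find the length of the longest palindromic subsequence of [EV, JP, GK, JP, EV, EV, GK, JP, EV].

8

One longest palindromic subsequence is EV JP GK EV EV GK JP EV (positions 1,2,3,5,6,7,8,9); it reads the same forward and backward, and the interval DP gives dp[1][9] = 8.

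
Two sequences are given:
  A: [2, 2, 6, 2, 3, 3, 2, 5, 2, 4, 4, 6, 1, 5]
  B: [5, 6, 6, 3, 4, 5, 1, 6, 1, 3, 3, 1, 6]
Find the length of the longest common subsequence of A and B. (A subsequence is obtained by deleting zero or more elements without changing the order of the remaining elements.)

5

Backtracking the LCS table gives one alignment: 6 (A3,B3) → 3 (A5,B4) → 5 (A8,B6) → 6 (A12,B8) → 1 (A13,B12).
So the longest common subsequence has length 5.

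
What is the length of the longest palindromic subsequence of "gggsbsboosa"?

One longest palindromic subsequence is sbsbs (positions 4,5,6,7,10); it reads the same forward and backward, and the interval DP gives dp[1][11] = 5.

5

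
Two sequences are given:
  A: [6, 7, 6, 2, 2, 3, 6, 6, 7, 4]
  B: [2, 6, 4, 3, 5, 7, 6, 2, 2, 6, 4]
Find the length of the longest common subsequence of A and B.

7

Backtracking the LCS table gives one alignment: 6 (A1,B2) → 7 (A2,B6) → 6 (A3,B7) → 2 (A4,B8) → 2 (A5,B9) → 6 (A8,B10) → 4 (A10,B11).
So the longest common subsequence has length 7.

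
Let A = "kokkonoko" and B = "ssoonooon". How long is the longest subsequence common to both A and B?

5

A longest common subsequence is oonoo (length 5); the LCS DP confirms no longer common subsequence exists.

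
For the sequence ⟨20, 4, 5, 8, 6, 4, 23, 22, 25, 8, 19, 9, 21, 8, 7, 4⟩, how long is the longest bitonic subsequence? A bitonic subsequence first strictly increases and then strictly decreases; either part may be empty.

One longest bitonic subsequence is 4, 5, 8, 23, 22, 19, 9, 8, 7, 4 (positions 2,3,4,7,8,11,12,14,15,16): it rises to 23 then falls. Length 10 is optimal.

10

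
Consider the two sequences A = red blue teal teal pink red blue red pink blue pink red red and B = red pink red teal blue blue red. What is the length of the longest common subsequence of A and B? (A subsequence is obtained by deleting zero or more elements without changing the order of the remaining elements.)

6

A longest common subsequence is red, pink, red, blue, blue, red (length 6); the LCS DP confirms no longer common subsequence exists.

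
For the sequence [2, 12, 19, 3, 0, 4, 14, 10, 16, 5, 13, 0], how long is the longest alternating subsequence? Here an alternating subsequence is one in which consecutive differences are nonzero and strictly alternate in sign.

9

A longest alternating subsequence is 2, 12, 3, 14, 10, 16, 5, 13, 0 (positions 1,2,4,7,8,9,10,11,12); its 8 consecutive differences strictly alternate in sign, and length 9 is optimal.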